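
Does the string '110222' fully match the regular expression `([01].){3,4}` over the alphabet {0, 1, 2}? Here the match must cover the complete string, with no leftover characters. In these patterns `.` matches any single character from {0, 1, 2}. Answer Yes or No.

No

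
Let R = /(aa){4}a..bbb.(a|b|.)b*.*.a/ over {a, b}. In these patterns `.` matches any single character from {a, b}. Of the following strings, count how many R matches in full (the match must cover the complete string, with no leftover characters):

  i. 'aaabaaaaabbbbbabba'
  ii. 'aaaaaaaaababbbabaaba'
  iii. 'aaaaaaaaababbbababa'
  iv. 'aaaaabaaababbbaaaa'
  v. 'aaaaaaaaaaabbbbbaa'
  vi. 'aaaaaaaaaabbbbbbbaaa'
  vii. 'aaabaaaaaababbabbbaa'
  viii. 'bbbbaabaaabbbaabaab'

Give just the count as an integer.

i → no match
ii → match
iii → match
iv → no match
v → match
vi → match
vii → no match
viii → no match — must start with 'aa'
Total matched: 4

4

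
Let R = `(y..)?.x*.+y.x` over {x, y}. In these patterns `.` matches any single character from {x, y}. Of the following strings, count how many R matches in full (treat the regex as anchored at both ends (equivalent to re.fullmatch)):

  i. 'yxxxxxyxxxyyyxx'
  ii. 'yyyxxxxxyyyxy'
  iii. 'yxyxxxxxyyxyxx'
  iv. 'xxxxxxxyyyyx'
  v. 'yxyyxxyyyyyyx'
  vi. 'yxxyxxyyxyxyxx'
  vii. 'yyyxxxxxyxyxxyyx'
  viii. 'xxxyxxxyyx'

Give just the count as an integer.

7

i → match
ii → no match — must end with 'x'
iii → match
iv → match
v → match
vi → match
vii → match
viii → match
Total matched: 7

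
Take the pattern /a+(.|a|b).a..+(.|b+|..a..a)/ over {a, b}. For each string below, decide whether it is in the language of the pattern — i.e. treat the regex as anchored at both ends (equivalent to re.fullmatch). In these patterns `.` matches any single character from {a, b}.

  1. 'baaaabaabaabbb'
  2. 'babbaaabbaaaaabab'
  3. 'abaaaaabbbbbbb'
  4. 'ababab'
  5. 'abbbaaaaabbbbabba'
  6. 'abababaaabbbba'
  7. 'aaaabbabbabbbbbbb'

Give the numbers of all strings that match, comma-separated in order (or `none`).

1 → no match — must start with 'a'
2 → no match — must start with 'a'
3 → match
4 → no match
5 → no match
6 → no match
7 → match

3, 7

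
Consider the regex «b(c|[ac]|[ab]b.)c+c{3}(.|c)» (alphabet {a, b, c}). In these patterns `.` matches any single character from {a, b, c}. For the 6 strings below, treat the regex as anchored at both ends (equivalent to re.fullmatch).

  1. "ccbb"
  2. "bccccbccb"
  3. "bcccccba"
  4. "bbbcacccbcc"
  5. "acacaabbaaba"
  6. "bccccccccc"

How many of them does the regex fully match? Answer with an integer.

1

1 → no match — must start with "b"
2 → no match
3 → no match
4 → no match
5 → no match — must start with "b"
6 → match
Total matched: 1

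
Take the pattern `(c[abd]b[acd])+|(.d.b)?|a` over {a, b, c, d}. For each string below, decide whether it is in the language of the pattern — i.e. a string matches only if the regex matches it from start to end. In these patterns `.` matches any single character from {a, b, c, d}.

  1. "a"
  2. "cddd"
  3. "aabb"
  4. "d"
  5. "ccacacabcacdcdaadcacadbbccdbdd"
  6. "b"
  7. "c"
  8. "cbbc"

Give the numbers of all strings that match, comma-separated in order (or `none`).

1, 8

1. "a" → match
2. "cddd" → no match
3. "aabb" → no match
4. "d" → no match
5 → no match
6. "b" → no match
7. "c" → no match
8. "cbbc" → match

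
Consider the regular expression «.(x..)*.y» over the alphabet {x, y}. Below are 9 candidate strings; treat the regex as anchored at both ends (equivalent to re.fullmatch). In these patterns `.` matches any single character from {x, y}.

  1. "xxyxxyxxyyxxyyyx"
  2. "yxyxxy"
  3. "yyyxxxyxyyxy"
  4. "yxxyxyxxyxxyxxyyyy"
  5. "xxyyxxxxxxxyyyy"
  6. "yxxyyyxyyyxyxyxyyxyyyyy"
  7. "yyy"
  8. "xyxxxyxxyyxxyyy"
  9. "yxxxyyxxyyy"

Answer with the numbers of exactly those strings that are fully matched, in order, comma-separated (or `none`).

2, 4, 5, 7

1 → no match — must end with "y"
2 → match
3 → no match
4 → match
5 → match
6 → no match
7 → match
8 → no match
9 → no match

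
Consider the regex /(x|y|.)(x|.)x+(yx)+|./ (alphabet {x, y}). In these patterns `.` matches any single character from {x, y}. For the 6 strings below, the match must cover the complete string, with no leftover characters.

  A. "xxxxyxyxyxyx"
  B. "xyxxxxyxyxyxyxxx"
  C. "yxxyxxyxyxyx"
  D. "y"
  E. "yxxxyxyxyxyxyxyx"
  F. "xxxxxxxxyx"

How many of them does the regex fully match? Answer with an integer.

A → match
B → no match
C → no match
D → match
E → match
F → match
Total matched: 4

4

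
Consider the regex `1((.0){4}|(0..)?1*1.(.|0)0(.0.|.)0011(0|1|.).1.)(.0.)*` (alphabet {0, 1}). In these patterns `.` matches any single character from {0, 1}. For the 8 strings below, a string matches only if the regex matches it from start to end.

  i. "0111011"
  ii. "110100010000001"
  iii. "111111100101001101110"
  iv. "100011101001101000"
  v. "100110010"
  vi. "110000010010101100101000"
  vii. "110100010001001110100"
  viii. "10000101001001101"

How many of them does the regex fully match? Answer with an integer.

i → no match — must start with "1"
ii → match
iii → no match
iv → no match
v → no match
vi → no match
vii → no match
viii → no match
Total matched: 1

1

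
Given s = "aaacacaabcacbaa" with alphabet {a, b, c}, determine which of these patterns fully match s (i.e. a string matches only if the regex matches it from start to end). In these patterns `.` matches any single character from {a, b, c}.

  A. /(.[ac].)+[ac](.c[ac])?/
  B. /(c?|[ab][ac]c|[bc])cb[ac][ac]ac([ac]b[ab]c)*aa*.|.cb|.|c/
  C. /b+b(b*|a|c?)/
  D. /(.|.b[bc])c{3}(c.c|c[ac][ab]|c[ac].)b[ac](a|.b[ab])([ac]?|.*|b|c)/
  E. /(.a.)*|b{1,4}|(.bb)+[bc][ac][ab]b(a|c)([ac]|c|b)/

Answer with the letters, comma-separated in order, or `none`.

E

A → no match
B → no match
C → no match — must start with "b"
D → no match
E → match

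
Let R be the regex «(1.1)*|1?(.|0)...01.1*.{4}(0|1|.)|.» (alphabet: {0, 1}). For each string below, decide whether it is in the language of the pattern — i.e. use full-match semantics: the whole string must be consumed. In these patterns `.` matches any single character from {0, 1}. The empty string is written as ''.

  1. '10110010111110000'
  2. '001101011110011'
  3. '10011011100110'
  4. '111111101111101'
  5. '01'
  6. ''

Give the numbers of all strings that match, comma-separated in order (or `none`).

1, 2, 3, 4, 6

1 → match
2 → match
3 → match
4 → match
5 → no match
6 → match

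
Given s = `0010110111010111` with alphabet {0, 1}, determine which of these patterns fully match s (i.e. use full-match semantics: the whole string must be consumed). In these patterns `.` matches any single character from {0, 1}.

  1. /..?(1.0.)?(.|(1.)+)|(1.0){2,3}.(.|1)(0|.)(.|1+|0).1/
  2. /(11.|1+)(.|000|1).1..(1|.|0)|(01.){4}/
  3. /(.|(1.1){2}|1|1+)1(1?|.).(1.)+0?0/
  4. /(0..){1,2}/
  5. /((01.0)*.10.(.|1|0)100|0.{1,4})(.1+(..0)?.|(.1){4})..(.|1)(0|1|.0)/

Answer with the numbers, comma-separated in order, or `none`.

5

1 → no match
2 → no match
3 → no match — must end with `0`
4 → no match
5 → match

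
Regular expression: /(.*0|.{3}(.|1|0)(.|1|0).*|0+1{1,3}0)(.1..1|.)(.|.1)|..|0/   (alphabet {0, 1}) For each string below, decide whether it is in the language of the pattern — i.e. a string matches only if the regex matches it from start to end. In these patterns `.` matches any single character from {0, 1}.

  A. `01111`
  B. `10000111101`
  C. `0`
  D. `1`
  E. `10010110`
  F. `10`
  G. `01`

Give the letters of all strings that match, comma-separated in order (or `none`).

A → no match
B → match
C → match
D → no match
E → match
F → match
G → match

B, C, E, F, G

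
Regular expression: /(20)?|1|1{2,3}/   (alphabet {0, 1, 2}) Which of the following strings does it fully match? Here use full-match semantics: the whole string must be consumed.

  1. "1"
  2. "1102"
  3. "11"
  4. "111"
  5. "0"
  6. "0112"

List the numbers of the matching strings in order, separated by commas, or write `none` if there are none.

1, 3, 4

1. "1" → match
2. "1102" → no match
3. "11" → match
4. "111" → match
5. "0" → no match
6. "0112" → no match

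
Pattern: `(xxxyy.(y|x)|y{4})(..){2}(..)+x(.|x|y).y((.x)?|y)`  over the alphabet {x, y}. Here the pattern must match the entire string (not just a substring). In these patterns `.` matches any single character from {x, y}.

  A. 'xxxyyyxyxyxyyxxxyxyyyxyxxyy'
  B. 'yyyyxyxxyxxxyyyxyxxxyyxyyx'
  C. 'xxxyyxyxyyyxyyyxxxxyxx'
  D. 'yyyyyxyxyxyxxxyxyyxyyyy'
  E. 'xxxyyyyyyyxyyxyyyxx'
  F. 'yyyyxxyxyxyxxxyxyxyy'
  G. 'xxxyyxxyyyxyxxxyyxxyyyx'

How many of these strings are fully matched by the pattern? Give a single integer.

A → match
B → no match
C → no match
D → match
E → match
F → no match
G → match
Total matched: 4

4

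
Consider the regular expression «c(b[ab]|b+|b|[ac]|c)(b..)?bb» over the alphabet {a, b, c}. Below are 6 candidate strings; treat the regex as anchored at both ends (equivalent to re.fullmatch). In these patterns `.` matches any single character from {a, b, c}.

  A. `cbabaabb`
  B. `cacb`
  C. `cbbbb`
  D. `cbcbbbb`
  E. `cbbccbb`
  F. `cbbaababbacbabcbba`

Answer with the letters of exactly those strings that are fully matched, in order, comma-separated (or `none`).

A → match
B → no match — must end with `bb`
C → match
D → no match
E → match
F → no match — must end with `bb`

A, C, E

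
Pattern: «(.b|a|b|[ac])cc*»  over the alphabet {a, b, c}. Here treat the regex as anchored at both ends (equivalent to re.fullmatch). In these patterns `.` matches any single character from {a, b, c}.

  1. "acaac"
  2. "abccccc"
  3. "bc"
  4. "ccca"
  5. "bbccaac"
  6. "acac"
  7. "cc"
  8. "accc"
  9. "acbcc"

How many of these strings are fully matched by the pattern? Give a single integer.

1 → no match
2 → match
3 → match
4 → no match
5 → no match
6 → no match
7 → match
8 → match
9 → no match
Total matched: 4

4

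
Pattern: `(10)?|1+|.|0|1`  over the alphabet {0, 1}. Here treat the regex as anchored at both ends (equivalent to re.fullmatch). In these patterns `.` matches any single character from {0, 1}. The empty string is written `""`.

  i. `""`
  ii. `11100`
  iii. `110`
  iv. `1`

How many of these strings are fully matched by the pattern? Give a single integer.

i → match
ii → no match
iii → no match
iv → match
Total matched: 2

2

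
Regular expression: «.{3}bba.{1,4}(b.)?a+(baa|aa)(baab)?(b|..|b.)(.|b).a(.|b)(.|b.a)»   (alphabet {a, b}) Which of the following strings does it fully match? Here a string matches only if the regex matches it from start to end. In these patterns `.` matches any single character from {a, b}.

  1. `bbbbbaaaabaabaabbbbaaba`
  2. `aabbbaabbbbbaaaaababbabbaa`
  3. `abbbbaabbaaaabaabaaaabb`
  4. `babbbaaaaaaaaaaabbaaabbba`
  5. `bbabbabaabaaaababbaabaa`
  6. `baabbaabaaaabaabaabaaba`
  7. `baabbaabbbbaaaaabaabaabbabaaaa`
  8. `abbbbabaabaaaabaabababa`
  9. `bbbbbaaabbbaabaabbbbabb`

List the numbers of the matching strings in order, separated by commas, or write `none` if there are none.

1 → match
2 → match
3 → match
4 → match
5 → match
6 → match
7 → match
8 → match
9 → match

1, 2, 3, 4, 5, 6, 7, 8, 9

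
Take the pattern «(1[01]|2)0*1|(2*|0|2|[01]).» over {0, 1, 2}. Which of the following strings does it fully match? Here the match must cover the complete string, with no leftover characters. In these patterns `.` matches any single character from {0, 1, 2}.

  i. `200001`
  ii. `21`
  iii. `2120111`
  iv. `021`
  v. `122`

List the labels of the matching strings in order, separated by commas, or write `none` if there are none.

i, ii

i → match
ii → match
iii → no match
iv → no match
v → no match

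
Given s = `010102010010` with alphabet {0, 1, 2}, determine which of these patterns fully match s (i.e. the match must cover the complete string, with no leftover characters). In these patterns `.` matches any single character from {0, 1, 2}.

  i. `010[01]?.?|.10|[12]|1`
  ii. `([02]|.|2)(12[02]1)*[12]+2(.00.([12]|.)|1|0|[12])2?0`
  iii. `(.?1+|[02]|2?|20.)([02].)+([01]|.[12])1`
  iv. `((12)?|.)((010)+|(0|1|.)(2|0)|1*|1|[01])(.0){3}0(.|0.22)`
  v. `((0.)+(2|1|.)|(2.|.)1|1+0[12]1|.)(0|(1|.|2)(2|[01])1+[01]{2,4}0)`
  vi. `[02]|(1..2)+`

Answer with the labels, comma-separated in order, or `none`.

v

i → no match
ii → no match
iii → no match — must end with `1`
iv → no match
v → match
vi → no match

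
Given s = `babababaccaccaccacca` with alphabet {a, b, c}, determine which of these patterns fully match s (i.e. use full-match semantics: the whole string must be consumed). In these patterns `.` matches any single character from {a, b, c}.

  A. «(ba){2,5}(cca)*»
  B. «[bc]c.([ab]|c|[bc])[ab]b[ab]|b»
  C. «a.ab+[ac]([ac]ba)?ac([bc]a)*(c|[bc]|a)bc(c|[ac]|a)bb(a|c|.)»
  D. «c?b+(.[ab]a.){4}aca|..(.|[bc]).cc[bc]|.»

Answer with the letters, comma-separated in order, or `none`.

A

A → match
B → no match
C → no match — must start with `a`
D → no match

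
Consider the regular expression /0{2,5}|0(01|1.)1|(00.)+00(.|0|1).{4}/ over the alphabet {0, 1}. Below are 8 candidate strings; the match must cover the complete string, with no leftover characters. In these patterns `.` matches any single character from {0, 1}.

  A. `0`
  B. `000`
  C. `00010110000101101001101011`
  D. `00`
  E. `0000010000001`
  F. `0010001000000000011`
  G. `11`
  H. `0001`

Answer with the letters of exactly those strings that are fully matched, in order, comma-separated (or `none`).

B, D, E

A. `0` → no match
B. `000` → match
C → no match
D. `00` → match
E → match
F → no match
G. `11` → no match
H. `0001` → no match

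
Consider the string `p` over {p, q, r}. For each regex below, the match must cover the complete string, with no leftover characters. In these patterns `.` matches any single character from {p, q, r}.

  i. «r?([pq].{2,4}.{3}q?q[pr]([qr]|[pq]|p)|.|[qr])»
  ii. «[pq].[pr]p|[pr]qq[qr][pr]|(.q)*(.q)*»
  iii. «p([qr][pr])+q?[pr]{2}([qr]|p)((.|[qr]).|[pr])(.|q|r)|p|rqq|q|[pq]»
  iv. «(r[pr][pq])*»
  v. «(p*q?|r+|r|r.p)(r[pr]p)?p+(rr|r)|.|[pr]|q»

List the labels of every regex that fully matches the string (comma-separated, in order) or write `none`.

i, iii, v

i → match
ii → no match
iii → match
iv → no match
v → match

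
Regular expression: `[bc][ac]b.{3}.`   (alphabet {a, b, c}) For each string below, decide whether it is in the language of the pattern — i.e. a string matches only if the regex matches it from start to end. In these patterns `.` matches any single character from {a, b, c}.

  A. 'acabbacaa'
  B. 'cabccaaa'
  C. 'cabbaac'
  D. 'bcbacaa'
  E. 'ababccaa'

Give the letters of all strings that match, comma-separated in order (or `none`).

C, D

A → no match
B → no match
C → match
D → match
E → no match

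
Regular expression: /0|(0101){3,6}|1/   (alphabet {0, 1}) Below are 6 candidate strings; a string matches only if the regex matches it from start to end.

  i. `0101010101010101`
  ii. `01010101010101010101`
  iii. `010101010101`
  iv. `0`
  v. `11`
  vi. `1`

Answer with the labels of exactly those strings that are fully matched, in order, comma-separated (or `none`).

i → match
ii → match
iii → match
iv → match
v → no match
vi → match

i, ii, iii, iv, vi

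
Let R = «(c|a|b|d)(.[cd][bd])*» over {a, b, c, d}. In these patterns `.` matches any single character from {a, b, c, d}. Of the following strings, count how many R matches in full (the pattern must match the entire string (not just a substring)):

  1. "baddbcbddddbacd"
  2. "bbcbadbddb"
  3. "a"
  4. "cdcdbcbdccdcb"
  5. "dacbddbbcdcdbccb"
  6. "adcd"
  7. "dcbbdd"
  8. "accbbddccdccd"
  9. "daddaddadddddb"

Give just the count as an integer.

5

1 → no match
2. "bbcbadbddb" → match
3. "a" → match
4 → no match
5 → match
6. "adcd" → match
7. "dcbbdd" → no match
8 → match
9 → no match
Total matched: 5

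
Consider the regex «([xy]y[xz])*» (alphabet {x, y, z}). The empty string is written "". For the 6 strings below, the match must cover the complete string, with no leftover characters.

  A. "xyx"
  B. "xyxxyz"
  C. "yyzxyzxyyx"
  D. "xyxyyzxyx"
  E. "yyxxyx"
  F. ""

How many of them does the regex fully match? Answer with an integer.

A → match
B → match
C → no match
D → match
E → match
F → match
Total matched: 5

5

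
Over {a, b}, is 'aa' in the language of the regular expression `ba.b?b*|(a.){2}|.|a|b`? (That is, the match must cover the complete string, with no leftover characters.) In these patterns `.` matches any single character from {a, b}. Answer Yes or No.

No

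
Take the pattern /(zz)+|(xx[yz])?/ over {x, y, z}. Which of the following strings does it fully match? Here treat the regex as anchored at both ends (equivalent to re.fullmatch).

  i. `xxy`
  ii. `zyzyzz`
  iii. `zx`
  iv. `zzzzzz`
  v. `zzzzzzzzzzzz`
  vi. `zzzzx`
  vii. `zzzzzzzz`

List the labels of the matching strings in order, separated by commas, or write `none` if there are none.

i → match
ii → no match
iii → no match
iv → match
v → match
vi → no match
vii → match

i, iv, v, vii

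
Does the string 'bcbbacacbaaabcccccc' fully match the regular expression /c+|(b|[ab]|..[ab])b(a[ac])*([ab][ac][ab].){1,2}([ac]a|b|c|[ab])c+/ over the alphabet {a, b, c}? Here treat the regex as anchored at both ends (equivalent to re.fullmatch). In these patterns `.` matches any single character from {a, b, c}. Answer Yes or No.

Yes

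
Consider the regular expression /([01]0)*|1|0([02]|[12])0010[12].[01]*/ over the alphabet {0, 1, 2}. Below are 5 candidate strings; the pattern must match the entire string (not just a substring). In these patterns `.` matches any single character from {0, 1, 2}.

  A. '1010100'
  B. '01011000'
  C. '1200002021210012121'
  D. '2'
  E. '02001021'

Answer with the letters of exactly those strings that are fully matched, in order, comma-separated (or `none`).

A → no match
B → no match
C → no match
D → no match
E → match

E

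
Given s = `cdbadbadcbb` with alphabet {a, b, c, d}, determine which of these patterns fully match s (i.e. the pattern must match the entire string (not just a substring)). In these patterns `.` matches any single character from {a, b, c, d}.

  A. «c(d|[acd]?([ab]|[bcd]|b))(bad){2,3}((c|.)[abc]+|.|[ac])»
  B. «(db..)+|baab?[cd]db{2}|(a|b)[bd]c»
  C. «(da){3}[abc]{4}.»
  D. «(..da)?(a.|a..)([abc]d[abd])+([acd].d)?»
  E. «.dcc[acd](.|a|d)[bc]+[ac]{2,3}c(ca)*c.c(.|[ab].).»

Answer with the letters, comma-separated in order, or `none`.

A

A → match
B → no match
C → no match — must start with `da`
D → no match
E → no match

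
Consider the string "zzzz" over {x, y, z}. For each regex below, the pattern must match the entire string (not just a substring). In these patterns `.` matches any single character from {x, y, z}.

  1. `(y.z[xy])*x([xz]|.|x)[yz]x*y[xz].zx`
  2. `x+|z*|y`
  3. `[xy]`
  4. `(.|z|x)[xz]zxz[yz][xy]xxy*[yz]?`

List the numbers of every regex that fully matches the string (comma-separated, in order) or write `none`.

2

1 → no match — must end with "zx"
2 → match
3 → no match
4 → no match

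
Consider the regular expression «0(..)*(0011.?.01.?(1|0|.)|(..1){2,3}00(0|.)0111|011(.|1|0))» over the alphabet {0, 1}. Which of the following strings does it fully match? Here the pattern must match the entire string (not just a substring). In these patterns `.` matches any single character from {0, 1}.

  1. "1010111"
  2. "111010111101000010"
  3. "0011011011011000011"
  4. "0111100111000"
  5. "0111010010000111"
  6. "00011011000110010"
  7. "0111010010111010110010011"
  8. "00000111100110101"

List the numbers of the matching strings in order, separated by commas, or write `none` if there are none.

1 → no match — must start with "0"
2 → no match — must start with "0"
3 → no match
4 → no match
5 → match
6 → match
7 → no match
8 → no match

5, 6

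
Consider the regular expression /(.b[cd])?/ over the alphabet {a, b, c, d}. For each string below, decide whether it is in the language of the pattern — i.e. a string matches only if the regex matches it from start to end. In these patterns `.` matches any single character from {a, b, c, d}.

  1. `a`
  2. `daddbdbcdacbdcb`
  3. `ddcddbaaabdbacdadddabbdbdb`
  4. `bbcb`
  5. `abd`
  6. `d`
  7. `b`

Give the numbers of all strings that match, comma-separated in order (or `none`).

5

1. `a` → no match
2 → no match
3 → no match
4. `bbcb` → no match
5. `abd` → match
6. `d` → no match
7. `b` → no match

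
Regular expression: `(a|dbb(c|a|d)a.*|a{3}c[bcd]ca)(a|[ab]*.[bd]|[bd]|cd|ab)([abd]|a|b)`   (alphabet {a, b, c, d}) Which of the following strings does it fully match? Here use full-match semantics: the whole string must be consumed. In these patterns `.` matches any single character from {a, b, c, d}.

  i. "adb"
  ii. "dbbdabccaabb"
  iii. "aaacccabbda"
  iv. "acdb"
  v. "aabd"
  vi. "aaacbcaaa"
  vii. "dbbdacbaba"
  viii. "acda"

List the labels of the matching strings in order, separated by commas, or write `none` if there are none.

i, ii, iii, iv, v, vi, vii, viii

i → match
ii → match
iii → match
iv → match
v → match
vi → match
vii → match
viii → match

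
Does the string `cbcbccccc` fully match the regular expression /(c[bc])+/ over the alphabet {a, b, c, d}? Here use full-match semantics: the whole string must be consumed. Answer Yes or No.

No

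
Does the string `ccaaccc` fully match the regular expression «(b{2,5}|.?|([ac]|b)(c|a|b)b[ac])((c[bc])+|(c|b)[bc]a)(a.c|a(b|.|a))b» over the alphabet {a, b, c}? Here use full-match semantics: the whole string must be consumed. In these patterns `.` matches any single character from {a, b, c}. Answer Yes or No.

Every match must end with `b`, but `ccaaccc` does not.

No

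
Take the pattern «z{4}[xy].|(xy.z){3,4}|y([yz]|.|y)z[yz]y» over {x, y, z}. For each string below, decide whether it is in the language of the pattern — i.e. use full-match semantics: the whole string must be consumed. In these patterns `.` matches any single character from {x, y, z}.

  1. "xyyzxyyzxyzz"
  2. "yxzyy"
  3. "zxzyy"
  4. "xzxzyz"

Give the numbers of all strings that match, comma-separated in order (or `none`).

1, 2

1. "xyyzxyyzxyzz" → match
2. "yxzyy" → match
3. "zxzyy" → no match
4. "xzxzyz" → no match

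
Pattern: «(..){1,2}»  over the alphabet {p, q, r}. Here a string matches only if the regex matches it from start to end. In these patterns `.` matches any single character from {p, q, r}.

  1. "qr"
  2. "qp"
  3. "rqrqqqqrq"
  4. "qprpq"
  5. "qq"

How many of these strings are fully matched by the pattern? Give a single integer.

3

1. "qr" → match
2. "qp" → match
3. "rqrqqqqrq" → no match
4. "qprpq" → no match
5. "qq" → match
Total matched: 3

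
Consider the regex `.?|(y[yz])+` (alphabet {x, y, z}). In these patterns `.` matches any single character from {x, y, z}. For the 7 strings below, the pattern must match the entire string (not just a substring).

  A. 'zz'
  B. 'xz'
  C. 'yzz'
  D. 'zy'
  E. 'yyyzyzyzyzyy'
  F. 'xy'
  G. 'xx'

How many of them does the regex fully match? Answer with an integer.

A. 'zz' → no match
B. 'xz' → no match
C. 'yzz' → no match
D. 'zy' → no match
E. 'yyyzyzyzyzyy' → match
F. 'xy' → no match
G. 'xx' → no match
Total matched: 1

1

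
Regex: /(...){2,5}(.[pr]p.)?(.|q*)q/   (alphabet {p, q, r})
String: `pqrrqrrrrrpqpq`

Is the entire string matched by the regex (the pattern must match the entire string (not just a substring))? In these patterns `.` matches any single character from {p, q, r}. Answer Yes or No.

Yes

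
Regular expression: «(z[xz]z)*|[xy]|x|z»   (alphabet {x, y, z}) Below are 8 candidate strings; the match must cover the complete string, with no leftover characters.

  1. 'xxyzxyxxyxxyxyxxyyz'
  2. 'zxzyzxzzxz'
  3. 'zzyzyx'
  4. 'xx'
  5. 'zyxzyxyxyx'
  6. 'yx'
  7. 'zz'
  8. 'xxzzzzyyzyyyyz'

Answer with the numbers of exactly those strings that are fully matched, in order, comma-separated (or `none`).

1 → no match
2 → no match
3 → no match
4 → no match
5 → no match
6 → no match
7 → no match
8 → no match

none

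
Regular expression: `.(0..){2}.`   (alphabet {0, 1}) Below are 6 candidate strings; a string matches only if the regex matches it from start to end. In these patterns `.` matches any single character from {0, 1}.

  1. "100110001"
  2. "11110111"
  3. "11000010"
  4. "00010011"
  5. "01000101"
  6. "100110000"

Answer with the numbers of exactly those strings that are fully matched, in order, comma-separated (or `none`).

1 → no match
2 → no match
3 → no match
4 → match
5 → no match
6 → no match

4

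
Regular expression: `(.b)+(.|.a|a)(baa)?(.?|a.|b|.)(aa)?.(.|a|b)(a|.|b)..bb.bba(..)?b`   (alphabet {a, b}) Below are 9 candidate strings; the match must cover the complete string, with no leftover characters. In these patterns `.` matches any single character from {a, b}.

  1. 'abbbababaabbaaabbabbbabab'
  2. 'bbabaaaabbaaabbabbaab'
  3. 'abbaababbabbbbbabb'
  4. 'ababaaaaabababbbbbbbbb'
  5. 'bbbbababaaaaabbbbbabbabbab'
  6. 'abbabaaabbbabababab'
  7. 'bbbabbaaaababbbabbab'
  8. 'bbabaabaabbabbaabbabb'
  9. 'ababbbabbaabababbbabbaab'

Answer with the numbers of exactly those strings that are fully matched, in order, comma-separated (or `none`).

1 → no match
2 → no match
3 → no match
4 → no match
5 → no match
6 → no match
7 → no match
8 → no match
9 → no match

none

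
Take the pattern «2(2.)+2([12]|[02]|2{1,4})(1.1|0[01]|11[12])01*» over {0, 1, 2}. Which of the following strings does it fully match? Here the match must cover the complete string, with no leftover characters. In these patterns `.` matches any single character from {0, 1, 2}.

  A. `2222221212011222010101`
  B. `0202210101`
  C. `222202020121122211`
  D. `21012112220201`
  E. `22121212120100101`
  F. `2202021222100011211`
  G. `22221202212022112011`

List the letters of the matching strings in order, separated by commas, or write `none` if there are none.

A → no match
B → no match — must start with `22`
C → no match
D → no match — must start with `22`
E → no match
F → no match
G → no match

none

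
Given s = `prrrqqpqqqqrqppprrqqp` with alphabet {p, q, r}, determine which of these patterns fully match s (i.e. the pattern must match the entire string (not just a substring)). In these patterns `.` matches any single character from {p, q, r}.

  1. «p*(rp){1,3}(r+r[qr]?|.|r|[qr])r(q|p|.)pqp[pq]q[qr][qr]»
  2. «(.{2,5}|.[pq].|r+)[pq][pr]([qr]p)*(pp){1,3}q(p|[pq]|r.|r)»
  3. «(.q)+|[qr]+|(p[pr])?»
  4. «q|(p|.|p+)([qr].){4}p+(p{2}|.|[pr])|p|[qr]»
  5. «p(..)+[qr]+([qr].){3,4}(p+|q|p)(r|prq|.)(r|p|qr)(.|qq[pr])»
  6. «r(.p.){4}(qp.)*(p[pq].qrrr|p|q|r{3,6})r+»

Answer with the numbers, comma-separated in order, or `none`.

5

1 → no match
2 → no match
3 → no match
4 → no match
5 → match
6 → no match — must start with `r`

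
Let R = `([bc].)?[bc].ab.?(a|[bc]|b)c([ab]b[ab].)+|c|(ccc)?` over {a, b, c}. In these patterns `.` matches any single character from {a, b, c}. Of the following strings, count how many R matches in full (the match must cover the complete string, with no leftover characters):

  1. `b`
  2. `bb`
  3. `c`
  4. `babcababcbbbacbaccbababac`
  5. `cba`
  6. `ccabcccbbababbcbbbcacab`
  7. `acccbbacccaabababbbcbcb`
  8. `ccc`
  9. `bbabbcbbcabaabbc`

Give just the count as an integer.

2

1 → no match
2 → no match
3 → match
4 → no match
5 → no match
6 → no match
7 → no match
8 → match
9 → no match
Total matched: 2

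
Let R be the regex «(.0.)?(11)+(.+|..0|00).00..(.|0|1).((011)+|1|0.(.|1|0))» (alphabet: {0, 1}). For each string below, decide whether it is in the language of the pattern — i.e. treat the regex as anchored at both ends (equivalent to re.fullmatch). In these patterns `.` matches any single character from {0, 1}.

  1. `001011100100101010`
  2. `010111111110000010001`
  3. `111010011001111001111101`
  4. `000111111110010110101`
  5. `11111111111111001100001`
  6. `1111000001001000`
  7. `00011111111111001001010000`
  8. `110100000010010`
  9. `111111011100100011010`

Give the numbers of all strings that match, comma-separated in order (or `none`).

1 → no match
2 → no match
3 → no match
4 → no match
5 → match
6 → match
7 → match
8 → match
9 → no match

5, 6, 7, 8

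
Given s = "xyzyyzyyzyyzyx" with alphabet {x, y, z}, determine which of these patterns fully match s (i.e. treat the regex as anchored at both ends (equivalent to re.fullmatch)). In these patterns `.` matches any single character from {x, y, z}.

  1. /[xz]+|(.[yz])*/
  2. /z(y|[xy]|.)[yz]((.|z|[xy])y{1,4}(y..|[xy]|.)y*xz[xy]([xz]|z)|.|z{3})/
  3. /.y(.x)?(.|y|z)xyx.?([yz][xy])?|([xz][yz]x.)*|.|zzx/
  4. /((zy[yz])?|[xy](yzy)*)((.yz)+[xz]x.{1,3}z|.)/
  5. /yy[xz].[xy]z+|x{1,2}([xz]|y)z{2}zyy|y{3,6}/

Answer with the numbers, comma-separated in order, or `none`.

1 → no match
2 → no match — must start with "z"
3 → no match
4 → match
5 → no match

4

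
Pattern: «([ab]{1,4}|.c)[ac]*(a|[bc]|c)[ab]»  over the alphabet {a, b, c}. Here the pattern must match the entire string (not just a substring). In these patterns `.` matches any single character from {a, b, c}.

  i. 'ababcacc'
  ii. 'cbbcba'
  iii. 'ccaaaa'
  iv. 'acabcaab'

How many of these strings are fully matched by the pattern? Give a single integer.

i → no match
ii → no match
iii → match
iv → no match
Total matched: 1

1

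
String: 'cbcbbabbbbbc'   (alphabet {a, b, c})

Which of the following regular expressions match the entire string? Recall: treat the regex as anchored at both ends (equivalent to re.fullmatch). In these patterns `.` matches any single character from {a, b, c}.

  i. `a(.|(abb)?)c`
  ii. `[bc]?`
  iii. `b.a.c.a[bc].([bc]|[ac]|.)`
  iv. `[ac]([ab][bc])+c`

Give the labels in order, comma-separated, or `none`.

iv

i → no match — must start with 'a'
ii → no match
iii → no match — must start with 'b'
iv → match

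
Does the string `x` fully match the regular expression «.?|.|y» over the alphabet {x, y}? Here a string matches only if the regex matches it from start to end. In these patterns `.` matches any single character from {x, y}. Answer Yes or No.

Yes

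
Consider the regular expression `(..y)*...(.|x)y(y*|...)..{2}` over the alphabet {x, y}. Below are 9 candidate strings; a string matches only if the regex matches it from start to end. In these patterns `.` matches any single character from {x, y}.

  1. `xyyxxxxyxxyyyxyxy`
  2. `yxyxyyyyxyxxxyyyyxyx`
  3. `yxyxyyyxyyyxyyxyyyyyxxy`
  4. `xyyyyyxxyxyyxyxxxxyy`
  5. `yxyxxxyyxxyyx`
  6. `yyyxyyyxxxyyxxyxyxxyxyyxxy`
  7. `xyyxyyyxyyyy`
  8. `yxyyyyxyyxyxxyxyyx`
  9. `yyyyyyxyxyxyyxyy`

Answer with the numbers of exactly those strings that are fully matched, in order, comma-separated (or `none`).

1 → no match
2 → no match
3 → no match
4 → match
5 → no match
6 → no match
7 → no match
8 → no match
9 → no match

4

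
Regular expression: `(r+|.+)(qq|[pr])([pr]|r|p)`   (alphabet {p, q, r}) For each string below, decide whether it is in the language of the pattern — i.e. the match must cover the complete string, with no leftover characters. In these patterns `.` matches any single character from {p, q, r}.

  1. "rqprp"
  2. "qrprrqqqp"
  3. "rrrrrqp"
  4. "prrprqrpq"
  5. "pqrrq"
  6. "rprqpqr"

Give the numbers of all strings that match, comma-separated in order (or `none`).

1. "rqprp" → match
2. "qrprrqqqp" → match
3. "rrrrrqp" → no match
4. "prrprqrpq" → no match
5. "pqrrq" → no match
6. "rprqpqr" → no match

1, 2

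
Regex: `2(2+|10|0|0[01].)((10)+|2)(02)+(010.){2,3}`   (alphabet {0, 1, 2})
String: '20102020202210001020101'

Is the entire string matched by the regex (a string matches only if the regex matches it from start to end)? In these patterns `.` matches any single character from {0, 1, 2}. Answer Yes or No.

No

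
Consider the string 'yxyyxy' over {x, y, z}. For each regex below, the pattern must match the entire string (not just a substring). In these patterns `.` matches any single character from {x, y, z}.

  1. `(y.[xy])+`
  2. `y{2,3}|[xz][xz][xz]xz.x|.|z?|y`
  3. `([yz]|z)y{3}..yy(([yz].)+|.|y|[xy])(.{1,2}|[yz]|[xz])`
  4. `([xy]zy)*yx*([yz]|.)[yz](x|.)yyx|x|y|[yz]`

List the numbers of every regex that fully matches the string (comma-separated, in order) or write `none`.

1

1 → match
2 → no match
3 → no match
4 → no match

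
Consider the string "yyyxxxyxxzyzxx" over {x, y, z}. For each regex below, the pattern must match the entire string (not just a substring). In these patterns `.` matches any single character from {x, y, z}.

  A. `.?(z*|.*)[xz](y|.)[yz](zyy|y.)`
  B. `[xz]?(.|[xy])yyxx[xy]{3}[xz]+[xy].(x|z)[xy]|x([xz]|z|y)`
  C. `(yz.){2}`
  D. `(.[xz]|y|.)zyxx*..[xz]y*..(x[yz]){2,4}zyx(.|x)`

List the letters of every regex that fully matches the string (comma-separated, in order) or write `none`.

B

A → no match
B → match
C → no match — must start with "yz"
D → no match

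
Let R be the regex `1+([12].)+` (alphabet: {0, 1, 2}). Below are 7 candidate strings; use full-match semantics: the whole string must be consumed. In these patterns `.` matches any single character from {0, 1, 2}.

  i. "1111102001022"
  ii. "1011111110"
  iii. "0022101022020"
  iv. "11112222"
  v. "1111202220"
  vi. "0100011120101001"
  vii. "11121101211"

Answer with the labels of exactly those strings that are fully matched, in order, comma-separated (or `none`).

i → no match
ii → no match
iii → no match — must start with "1"
iv → match
v → match
vi → no match — must start with "1"
vii → match

iv, v, vii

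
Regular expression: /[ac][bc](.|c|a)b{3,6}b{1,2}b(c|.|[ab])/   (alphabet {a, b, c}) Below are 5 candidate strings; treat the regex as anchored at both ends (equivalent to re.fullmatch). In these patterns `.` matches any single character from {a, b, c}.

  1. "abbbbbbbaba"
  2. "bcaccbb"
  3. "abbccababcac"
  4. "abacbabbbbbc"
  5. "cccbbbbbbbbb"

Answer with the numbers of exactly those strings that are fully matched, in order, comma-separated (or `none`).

1 → no match
2 → no match
3 → no match
4 → no match
5 → match

5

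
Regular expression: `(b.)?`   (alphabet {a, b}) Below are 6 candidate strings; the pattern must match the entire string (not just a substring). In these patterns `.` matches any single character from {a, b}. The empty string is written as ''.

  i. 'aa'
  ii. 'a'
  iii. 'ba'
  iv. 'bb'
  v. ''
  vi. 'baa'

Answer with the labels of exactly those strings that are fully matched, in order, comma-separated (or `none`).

iii, iv, v

i → no match
ii → no match
iii → match
iv → match
v → match
vi → no match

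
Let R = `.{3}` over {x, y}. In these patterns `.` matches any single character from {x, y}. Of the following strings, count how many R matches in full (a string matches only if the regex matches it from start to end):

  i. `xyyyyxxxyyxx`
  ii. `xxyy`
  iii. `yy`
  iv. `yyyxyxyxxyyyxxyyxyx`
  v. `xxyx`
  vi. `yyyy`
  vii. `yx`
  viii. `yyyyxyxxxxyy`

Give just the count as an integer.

i → no match
ii → no match
iii → no match
iv → no match
v → no match
vi → no match
vii → no match
viii → no match
Total matched: 0

0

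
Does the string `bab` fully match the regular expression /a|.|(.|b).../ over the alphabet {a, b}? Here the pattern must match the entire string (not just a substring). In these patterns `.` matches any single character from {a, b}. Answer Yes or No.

No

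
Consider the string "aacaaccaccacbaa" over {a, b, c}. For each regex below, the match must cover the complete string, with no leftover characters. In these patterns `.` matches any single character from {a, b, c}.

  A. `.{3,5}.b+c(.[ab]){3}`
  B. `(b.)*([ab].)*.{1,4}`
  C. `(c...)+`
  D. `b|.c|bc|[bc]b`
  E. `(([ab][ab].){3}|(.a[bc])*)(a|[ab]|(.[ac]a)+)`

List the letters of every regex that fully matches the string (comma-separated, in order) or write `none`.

A → no match
B → no match
C → no match — must start with "c"
D → no match
E → match

E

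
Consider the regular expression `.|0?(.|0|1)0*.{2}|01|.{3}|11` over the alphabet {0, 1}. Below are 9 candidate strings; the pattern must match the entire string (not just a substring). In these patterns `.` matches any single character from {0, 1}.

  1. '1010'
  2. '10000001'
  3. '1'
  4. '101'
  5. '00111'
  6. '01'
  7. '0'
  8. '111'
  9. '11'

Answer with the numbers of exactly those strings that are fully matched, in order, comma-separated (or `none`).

1 → match
2 → match
3 → match
4 → match
5 → no match
6 → match
7 → match
8 → match
9 → match

1, 2, 3, 4, 6, 7, 8, 9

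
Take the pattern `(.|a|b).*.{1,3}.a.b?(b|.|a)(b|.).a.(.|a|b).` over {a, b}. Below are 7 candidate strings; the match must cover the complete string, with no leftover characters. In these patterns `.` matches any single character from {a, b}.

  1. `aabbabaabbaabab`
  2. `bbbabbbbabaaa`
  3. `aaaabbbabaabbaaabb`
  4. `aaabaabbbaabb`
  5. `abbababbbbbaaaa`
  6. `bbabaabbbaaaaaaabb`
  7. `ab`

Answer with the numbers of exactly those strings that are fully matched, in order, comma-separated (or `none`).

1, 3, 4, 5, 6

1 → match
2 → no match
3 → match
4 → match
5 → match
6 → match
7. `ab` → no match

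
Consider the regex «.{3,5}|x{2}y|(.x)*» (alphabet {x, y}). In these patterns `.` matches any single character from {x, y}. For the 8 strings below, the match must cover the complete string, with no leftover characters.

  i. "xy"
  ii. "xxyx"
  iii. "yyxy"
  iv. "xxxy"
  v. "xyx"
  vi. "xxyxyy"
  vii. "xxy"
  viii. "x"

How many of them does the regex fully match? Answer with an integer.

5

i → no match
ii → match
iii → match
iv → match
v → match
vi → no match
vii → match
viii → no match
Total matched: 5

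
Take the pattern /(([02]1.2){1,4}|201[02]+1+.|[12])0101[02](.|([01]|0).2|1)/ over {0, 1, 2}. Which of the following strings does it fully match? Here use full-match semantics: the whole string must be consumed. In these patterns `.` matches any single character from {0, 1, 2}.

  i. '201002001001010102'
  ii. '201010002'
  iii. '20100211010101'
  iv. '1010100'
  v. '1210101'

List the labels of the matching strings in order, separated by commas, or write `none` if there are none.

i → match
ii → match
iii → match
iv → match
v → no match

i, ii, iii, iv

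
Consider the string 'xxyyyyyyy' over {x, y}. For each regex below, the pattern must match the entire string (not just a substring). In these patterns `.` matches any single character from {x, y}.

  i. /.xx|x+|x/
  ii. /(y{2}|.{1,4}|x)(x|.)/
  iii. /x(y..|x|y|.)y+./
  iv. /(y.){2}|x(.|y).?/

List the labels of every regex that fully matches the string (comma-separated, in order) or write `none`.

i → no match
ii → no match
iii → match
iv → no match

iii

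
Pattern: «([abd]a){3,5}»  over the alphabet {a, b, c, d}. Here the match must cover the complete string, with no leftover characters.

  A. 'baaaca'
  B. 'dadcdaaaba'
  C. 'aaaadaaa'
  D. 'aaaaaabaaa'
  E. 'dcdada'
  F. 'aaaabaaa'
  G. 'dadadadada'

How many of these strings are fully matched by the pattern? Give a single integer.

4

A → no match
B → no match
C → match
D → match
E → no match
F → match
G → match
Total matched: 4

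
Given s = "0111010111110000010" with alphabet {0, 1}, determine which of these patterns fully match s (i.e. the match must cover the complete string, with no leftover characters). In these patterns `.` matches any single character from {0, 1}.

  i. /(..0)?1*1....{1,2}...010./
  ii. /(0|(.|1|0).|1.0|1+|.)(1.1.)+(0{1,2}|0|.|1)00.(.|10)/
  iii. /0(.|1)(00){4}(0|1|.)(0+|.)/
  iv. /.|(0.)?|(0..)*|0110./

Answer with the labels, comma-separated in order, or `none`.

ii

i → no match
ii → match
iii → no match
iv → no match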